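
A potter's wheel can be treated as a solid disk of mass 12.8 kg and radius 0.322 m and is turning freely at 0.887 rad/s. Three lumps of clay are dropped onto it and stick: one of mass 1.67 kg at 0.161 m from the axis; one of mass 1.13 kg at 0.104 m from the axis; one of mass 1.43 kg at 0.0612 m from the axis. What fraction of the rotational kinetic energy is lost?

fraction ≈ 0.0840

No external torque acts about the axis; L_before = L_after.
I_p = ½(12.8)(0.322)² = 0.6636 kg·m².
Added inertia Σmr² = (1.67)(0.161)² + (1.13)(0.104)² + (1.43)(0.0612)² = 0.06087 kg·m²; I_f = 0.6636 + 0.06087 = 0.7244 kg·m².
ω_f = I_p ω_i / I_f = (0.6636)(0.887) / 0.7244 = 0.8125 rad/s.
KE_i = ½(0.6636)(0.8870 rad/s)² = 0.2610 J; KE_f = ½(0.7244)(0.8125)² = 0.2391 J.
Fraction lost = 0.08402.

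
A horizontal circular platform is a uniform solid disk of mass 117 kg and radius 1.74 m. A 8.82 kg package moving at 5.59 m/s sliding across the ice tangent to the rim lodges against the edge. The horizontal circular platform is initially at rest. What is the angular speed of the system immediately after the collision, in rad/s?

About the central axle the impulsive forces during the collision are internal, so angular momentum about that axis is conserved.
I_p = ½(117)(1.74)² = 177.1 kg·m². Taking the sense of the package's angular momentum as positive, L_{package} = m v R = (8.82)(5.59)(1.74) = 85.79 kg·m²/s.
L_i = 0 + 85.79 = 85.79 kg·m²/s.
After sticking, I_f = I_p + m R² = 177.1 + (8.82)(1.74)² = 203.8 kg·m².
ω_f = L_i / I_f = 85.79 / 203.8 = 0.4209 rad/s.

|ω_f| ≈ 0.421 rad/s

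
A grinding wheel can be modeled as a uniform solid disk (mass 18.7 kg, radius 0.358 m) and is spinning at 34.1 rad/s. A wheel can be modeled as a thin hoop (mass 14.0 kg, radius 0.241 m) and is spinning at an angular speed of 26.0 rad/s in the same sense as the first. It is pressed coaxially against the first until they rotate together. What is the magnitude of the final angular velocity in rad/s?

|ω_f| ≈ 30.8 rad/s

No external torque acts about the common axis, so total angular momentum is conserved.
Moments of inertia: I_A = ½(18.7)(0.358)² = 1.198 kg·m²; I_B = (14.0)(0.241)² = 0.8131 kg·m².
Taking A's sense as positive: L = (1.198)(34.1) + (0.8131)(26.0) = 62.00 kg·m²·rad/s.
Combined I = 1.198 + 0.8131 = 2.011 kg·m².
ω_f = L / I = 62.00 / 2.011 = 30.83 rad/s.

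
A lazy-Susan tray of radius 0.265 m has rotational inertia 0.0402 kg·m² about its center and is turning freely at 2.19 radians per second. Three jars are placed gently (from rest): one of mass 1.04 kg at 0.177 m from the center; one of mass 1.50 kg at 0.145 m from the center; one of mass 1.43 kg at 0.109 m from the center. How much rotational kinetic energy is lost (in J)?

The added mass arrives with no angular momentum about the center, and any external torque about the center is negligible, so the system's angular momentum is conserved.
Added inertia Σmr² = (1.04)(0.177)² + (1.50)(0.145)² + (1.43)(0.109)² = 0.08111 kg·m²; I_f = 0.04020 + 0.08111 = 0.1213 kg·m².
ω_f = I_p ω_i / I_f = (0.04020)(2.19) / 0.1213 = 0.7257 rad/s.
KE_i = ½(0.04020)(2.190 rad/s)² = 0.09640 J; KE_f = ½(0.1213)(0.7257)² = 0.03195 J.

energy lost ≈ 0.0645 J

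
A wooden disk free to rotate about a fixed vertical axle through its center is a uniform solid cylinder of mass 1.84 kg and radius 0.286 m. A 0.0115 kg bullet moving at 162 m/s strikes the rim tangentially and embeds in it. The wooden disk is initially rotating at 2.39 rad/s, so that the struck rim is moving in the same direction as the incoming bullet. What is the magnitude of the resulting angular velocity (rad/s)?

|ω_f| ≈ 9.35 rad/s

The axle reaction passes through the axle and exerts no torque about it; angular momentum about the axle is conserved through the impact.
I_p = ½(1.84)(0.286)² = 0.07525 kg·m². Taking the sense of the bullet's angular momentum as positive, L_{bullet} = m v R = (0.0115)(162)(0.286) = 0.5328 kg·m²/s.
L_i = +I_p ω_p + m v R = +(0.07525)(2.39) + 0.5328 = 0.7127 kg·m²/s.
After sticking, I_f = I_p + m R² = 0.07525 + (0.0115)(0.286)² = 0.07619 kg·m².
ω_f = L_i / I_f = 0.7127 / 0.07619 = 9.354 rad/s.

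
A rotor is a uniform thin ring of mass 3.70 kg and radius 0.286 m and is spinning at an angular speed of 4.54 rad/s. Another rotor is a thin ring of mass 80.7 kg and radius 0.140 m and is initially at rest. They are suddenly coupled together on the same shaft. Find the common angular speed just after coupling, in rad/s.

The coupling torques are internal; angular momentum about the shared axis is conserved.
Moments of inertia: I_A = (3.70)(0.286)² = 0.3026 kg·m²; I_B = (80.7)(0.140)² = 1.582 kg·m².
Taking A's sense as positive: L = (0.3026)(4.54) = 1.374 kg·m²·rad/s.
Combined I = 0.3026 + 1.582 = 1.884 kg·m².
ω_f = L / I = 1.374 / 1.884 = 0.7292 rad/s.

|ω_f| ≈ 0.729 rad/s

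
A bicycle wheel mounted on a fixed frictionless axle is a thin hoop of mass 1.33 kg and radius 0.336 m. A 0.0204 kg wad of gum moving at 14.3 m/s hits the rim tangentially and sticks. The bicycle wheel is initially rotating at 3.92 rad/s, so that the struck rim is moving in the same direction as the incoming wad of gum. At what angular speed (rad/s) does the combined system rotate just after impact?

|ω_f| ≈ 4.50 rad/s

About the axle the impulsive forces during the collision are internal, so angular momentum about that axis is conserved.
I_p = (1.33)(0.336)² = 0.1502 kg·m². Taking the sense of the wad of gum's angular momentum as positive, L_{wad} = m v R = (0.0204)(14.3)(0.336) = 0.09802 kg·m²/s.
L_i = +I_p ω_p + m v R = +(0.1502)(3.92) + 0.09802 = 0.6866 kg·m²/s.
After sticking, I_f = I_p + m R² = 0.1502 + (0.0204)(0.336)² = 0.1525 kg·m².
ω_f = L_i / I_f = 0.6866 / 0.1525 = 4.504 rad/s.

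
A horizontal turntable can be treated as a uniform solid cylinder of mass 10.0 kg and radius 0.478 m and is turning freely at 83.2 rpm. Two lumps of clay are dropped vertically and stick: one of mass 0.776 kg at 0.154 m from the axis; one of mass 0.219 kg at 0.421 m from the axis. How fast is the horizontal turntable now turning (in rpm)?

ω_f ≈ 79.2 rpm

No external torque acts about the axis; L_before = L_after.
I_p = ½(10.0)(0.478)² = 1.142 kg·m².
Added inertia Σmr² = (0.776)(0.154)² + (0.219)(0.421)² = 0.05722 kg·m²; I_f = 1.142 + 0.05722 = 1.200 kg·m².
ω_f = I_p ω_i / I_f = (1.142)(83.2) / 1.200 = 79.23 rpm.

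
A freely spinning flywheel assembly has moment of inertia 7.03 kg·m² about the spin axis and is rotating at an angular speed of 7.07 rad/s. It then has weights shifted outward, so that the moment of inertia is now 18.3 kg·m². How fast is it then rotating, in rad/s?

ω₂ ≈ 2.72 rad/s

No external torque acts about the spin axis, so angular momentum is conserved.
ω₂ = I₁ω₁ / I₂ = (7.030)(7.07 rad/s) / (18.30) = 2.716 rad/s.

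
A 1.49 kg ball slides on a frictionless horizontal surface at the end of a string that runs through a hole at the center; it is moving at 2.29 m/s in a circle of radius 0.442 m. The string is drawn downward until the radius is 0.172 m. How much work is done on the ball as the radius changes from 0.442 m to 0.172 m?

W ≈ 21.9 J

The only horizontal force on the mass is along the cord (radial), so it exerts no torque about the hole and angular momentum m v r is conserved.
v₂ = v₁ r₁ / r₂ = (2.29)(0.442) / (0.172) = 5.885 m/s.
W = ΔKE = ½m(v₂² − v₁²) = 21.89 J.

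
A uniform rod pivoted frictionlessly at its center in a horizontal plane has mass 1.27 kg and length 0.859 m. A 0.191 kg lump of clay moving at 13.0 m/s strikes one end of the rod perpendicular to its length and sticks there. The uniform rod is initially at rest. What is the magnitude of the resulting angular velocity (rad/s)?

|ω_f| ≈ 9.41 rad/s

The axle reaction passes through the pivot and exerts no torque about it; angular momentum about the pivot is conserved through the impact.
I_p = (1/12)(1.27)(0.859)² = 0.07809 kg·m². Taking the sense of the lump of clay's angular momentum as positive, L_{lump} = m v R = (0.191)(13.0)(0.859/2) = 1.066 kg·m²/s.
L_i = 0 + 1.066 = 1.066 kg·m²/s.
After sticking, I_f = I_p + m R² = 0.07809 + (0.191)(0.859/2)² = 0.1133 kg·m².
ω_f = L_i / I_f = 1.066 / 0.1133 = 9.410 rad/s.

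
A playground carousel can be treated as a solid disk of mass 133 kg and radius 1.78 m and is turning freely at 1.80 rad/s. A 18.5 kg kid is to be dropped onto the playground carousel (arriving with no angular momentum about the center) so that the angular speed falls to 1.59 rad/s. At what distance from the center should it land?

No external torque acts about the center; L_before = L_after.
I_p = ½(133)(1.78)² = 210.7 kg·m².
I_p ω_i = (I_p + m r²) ω_f ⇒ m r² = I_p(ω_i/ω_f − 1) = 210.7(1.80/1.59 − 1) = 27.83 kg·m².
r = √(27.83/18.5) = 1.226 m.

r ≈ 1.23 m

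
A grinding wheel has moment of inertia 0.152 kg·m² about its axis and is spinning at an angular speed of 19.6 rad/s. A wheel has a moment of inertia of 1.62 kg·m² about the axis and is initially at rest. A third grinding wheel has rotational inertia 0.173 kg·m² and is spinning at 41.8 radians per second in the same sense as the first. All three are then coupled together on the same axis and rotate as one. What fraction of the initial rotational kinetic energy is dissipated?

The coupling torques are internal; angular momentum about the shared axis is conserved.
Taking A's sense as positive: L = (0.1520)(19.6) + (0.1730)(41.8) = 10.21 kg·m²·rad/s.
Combined I = 0.1520 + 1.620 + 0.1730 = 1.945 kg·m².
ω_f = L / I = 10.21 / 1.945 = 5.250 rad/s.
KE_i = ½ΣIω² = 180.3 J; KE_f = ½(1.945)(5.250)² = 26.80 J.
Fraction dissipated = (KE_i − KE_f)/KE_i = 0.8514.

fraction ≈ 0.851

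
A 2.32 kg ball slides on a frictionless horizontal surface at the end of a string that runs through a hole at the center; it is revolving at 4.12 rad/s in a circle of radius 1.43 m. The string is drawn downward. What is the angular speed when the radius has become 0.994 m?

The constraining force is radial, so m r² ω about the center is conserved.
ω₂ = ω₁ (r₁/r₂)² = (4.12)(1.43/0.994)² = 8.527 rad/s.

ω₂ ≈ 8.53 rad/s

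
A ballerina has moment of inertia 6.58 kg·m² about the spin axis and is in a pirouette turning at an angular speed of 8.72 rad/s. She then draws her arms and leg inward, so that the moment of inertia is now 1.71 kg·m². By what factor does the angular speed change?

ω₂/ω₁ ≈ 3.85

No external torque acts about the spin axis, so angular momentum is conserved.
ω₂/ω₁ = I₁/I₂ = 6.580 / 1.710 = 3.848.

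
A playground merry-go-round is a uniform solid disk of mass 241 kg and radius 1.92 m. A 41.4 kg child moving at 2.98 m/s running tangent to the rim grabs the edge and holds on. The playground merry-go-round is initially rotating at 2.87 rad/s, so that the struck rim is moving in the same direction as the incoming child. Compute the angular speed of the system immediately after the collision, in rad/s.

|ω_f| ≈ 2.53 rad/s

The axle reaction passes through the axle and exerts no torque about it; angular momentum about the axle is conserved through the impact.
I_p = ½(241)(1.92)² = 444.2 kg·m². Taking the sense of the child's angular momentum as positive, L_{child} = m v R = (41.4)(2.98)(1.92) = 236.9 kg·m²/s.
L_i = +I_p ω_p + m v R = +(444.2)(2.87) + 236.9 = 1512 kg·m²/s.
After sticking, I_f = I_p + m R² = 444.2 + (41.4)(1.92)² = 596.8 kg·m².
ω_f = L_i / I_f = 1512 / 596.8 = 2.533 rad/s.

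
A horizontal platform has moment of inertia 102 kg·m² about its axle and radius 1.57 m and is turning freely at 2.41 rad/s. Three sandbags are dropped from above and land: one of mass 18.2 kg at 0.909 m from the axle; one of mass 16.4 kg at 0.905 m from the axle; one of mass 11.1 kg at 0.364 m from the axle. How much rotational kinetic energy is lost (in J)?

energy lost ≈ 67.2 J

The added mass arrives with no angular momentum about the axle, and any external torque about the axle is negligible, so the system's angular momentum is conserved.
Added inertia Σmr² = (18.2)(0.909)² + (16.4)(0.905)² + (11.1)(0.364)² = 29.94 kg·m²; I_f = 102.0 + 29.94 = 131.9 kg·m².
ω_f = I_p ω_i / I_f = (102.0)(2.41) / 131.9 = 1.863 rad/s.
KE_i = ½(102.0)(2.410 rad/s)² = 296.2 J; KE_f = ½(131.9)(1.863)² = 229.0 J.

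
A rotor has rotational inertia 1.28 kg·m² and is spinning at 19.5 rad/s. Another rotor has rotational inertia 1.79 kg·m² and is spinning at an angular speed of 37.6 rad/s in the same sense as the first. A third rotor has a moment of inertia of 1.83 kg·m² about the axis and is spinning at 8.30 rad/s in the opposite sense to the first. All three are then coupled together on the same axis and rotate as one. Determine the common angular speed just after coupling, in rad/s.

|ω_f| ≈ 15.7 rad/s

No external torque acts about the common axis, so total angular momentum is conserved.
Taking A's sense as positive: L = (1.280)(19.5) + (1.790)(37.6) − (1.830)(8.30) = 77.08 kg·m²·rad/s.
Combined I = 1.280 + 1.790 + 1.830 = 4.900 kg·m².
ω_f = L / I = 77.08 / 4.900 = 15.73 rad/s.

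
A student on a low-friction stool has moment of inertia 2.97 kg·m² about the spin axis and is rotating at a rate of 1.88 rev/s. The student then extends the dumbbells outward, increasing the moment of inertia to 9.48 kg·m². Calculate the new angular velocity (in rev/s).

ω₂ ≈ 0.589 rev/s

No external torque acts about the spin axis, so angular momentum is conserved.
ω₂ = I₁ω₁ / I₂ = (2.970)(1.88 rev/s) / (9.480) = 0.5890 rev/s.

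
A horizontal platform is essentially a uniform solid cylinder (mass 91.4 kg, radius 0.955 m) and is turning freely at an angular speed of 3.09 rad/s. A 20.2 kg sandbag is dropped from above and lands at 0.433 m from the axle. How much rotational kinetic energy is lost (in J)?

energy lost ≈ 16.6 J

The added mass arrives with no angular momentum about the axle, and any external torque about the axle is negligible, so the system's angular momentum is conserved.
I_p = ½(91.4)(0.955)² = 41.68 kg·m².
Added inertia Σmr² = (20.2)(0.433)² = 3.787 kg·m²; I_f = 41.68 + 3.787 = 45.47 kg·m².
ω_f = I_p ω_i / I_f = (41.68)(3.09) / 45.47 = 2.833 rad/s.
KE_i = ½(41.68)(3.090 rad/s)² = 199.0 J; KE_f = ½(45.47)(2.833)² = 182.4 J.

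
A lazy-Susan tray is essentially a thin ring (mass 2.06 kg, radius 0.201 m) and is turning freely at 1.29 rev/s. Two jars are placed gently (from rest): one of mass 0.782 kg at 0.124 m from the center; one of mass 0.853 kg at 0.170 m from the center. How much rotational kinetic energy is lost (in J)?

energy lost ≈ 0.836 J

No external torque acts about the center; L_before = L_after.
I_p = (2.06)(0.201)² = 0.08323 kg·m².
Added inertia Σmr² = (0.782)(0.124)² + (0.853)(0.170)² = 0.03668 kg·m²; I_f = 0.08323 + 0.03668 = 0.1199 kg·m².
ω_f = I_p ω_i / I_f = (0.08323)(1.29) / 0.1199 = 0.8954 rev/s.
KE_i = ½(0.08323)(8.105 rad/s)² = 2.734 J; KE_f = ½(0.1199)(5.626)² = 1.898 J.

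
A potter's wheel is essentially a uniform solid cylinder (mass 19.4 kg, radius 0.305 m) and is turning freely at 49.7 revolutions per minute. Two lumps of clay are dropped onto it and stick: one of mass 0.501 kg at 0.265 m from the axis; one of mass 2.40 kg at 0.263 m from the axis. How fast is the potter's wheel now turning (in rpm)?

The added mass arrives with no angular momentum about the axis, and any external torque about the axis is negligible, so the system's angular momentum is conserved.
I_p = ½(19.4)(0.305)² = 0.9023 kg·m².
Added inertia Σmr² = (0.501)(0.265)² + (2.40)(0.263)² = 0.2012 kg·m²; I_f = 0.9023 + 0.2012 = 1.104 kg·m².
ω_f = I_p ω_i / I_f = (0.9023)(49.7) / 1.104 = 40.64 rpm.

ω_f ≈ 40.6 rpm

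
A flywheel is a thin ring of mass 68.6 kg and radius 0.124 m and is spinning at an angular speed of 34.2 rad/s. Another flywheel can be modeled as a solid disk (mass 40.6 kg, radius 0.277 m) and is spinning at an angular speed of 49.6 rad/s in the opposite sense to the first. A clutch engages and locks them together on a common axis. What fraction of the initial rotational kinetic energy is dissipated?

No external torque acts about the common axis, so total angular momentum is conserved.
Moments of inertia: I_A = (68.6)(0.124)² = 1.055 kg·m²; I_B = ½(40.6)(0.277)² = 1.558 kg·m².
Taking A's sense as positive: L = (1.055)(34.2) − (1.558)(49.6) = -41.18 kg·m²·rad/s.
Combined I = 1.055 + 1.558 = 2.612 kg·m².
ω_f = L / I = -41.18 / 2.612 = -15.76 rad/s.
KE_i = ½ΣIω² = 2533 J; KE_f = ½(2.612)(15.76)² = 324.6 J.
Fraction dissipated = (KE_i − KE_f)/KE_i = 0.8718.

fraction ≈ 0.872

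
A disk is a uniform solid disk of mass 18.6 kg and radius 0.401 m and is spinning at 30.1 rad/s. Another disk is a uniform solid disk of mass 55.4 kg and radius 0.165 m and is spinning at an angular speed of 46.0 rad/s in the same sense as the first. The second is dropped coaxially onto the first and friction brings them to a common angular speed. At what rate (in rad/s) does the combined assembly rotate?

|ω_f| ≈ 35.4 rad/s

The coupling torques are internal; angular momentum about the shared axis is conserved.
Moments of inertia: I_A = ½(18.6)(0.401)² = 1.495 kg·m²; I_B = ½(55.4)(0.165)² = 0.7541 kg·m².
Taking A's sense as positive: L = (1.495)(30.1) + (0.7541)(46.0) = 79.70 kg·m²·rad/s.
Combined I = 1.495 + 0.7541 = 2.250 kg·m².
ω_f = L / I = 79.70 / 2.250 = 35.43 rad/s.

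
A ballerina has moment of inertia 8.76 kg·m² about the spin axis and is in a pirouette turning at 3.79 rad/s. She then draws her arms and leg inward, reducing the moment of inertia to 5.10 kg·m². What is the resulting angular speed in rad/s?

ω₂ ≈ 6.51 rad/s

No external torque acts about the spin axis, so angular momentum is conserved.
ω₂ = I₁ω₁ / I₂ = (8.760)(3.79 rad/s) / (5.100) = 6.510 rad/s.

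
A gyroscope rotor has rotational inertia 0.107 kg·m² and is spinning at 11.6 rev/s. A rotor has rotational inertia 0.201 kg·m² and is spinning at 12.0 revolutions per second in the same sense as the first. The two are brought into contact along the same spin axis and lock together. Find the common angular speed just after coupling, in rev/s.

No external torque acts about the common axis, so total angular momentum is conserved.
Taking A's sense as positive: L = (0.1070)(11.6) + (0.2010)(12.0) = 3.653 kg·m²·rev/s.
Combined I = 0.1070 + 0.2010 = 0.3080 kg·m².
ω_f = L / I = 3.653 / 0.3080 = 11.86 rev/s.

|ω_f| ≈ 11.9 rev/s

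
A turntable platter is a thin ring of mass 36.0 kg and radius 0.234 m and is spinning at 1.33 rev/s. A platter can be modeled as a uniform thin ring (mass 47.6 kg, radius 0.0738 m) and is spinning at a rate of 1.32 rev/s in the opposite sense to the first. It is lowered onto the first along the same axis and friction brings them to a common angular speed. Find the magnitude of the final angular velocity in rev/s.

No external torque acts about the common axis, so total angular momentum is conserved.
Moments of inertia: I_A = (36.0)(0.234)² = 1.971 kg·m²; I_B = (47.6)(0.0738)² = 0.2593 kg·m².
Taking A's sense as positive: L = (1.971)(1.33) − (0.2593)(1.32) = 2.280 kg·m²·rev/s.
Combined I = 1.971 + 0.2593 = 2.230 kg·m².
ω_f = L / I = 2.280 / 2.230 = 1.022 rev/s.

|ω_f| ≈ 1.02 rev/s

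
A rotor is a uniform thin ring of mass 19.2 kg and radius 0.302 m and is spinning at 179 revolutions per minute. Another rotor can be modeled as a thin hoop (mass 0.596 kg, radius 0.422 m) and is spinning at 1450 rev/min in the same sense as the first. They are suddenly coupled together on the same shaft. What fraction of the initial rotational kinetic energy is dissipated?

The coupling torques are internal; angular momentum about the shared axis is conserved.
Moments of inertia: I_A = (19.2)(0.302)² = 1.751 kg·m²; I_B = (0.596)(0.422)² = 0.1061 kg·m².
Taking A's sense as positive: L = (1.751)(179) + (0.1061)(1450) = 467.4 kg·m²·rpm.
Combined I = 1.751 + 0.1061 = 1.857 kg·m².
ω_f = L / I = 467.4 / 1.857 = 251.6 rpm.
KE_i = ½ΣIω² = 1531 J; KE_f = ½(1.857)(26.35)² = 644.8 J.
Fraction dissipated = (KE_i − KE_f)/KE_i = 0.5789.

fraction ≈ 0.579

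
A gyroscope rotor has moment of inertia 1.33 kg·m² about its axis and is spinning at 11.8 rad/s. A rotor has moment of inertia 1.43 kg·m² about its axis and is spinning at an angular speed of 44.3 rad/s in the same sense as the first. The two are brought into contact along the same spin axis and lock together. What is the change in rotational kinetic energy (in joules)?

The coupling torques are internal; angular momentum about the shared axis is conserved.
Taking A's sense as positive: L = (1.330)(11.8) + (1.430)(44.3) = 79.04 kg·m²·rad/s.
Combined I = 1.330 + 1.430 = 2.760 kg·m².
ω_f = L / I = 79.04 / 2.760 = 28.64 rad/s.
KE_i = ½ΣIω² = 1496 J; KE_f = ½(2.760)(28.64)² = 1132 J.

ΔKE ≈ -364 J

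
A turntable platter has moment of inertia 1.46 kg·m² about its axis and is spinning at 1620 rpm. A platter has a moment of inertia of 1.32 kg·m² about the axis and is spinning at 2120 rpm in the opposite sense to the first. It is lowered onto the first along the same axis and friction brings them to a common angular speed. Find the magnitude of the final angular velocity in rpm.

|ω_f| ≈ 156 rpm

The coupling torques are internal; angular momentum about the shared axis is conserved.
Taking A's sense as positive: L = (1.460)(1620) − (1.320)(2120) = -433.2 kg·m²·rpm.
Combined I = 1.460 + 1.320 = 2.780 kg·m².
ω_f = L / I = -433.2 / 2.780 = -155.8 rpm.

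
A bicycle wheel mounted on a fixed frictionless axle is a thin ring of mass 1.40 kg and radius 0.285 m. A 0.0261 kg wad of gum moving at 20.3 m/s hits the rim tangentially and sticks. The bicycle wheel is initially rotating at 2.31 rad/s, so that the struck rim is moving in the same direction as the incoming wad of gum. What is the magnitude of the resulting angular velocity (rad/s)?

|ω_f| ≈ 3.57 rad/s

About the axle the impulsive forces during the collision are internal, so angular momentum about that axis is conserved.
I_p = (1.40)(0.285)² = 0.1137 kg·m². Taking the sense of the wad of gum's angular momentum as positive, L_{wad} = m v R = (0.0261)(20.3)(0.285) = 0.1510 kg·m²/s.
L_i = +I_p ω_p + m v R = +(0.1137)(2.31) + 0.1510 = 0.4137 kg·m²/s.
After sticking, I_f = I_p + m R² = 0.1137 + (0.0261)(0.285)² = 0.1158 kg·m².
ω_f = L_i / I_f = 0.4137 / 0.1158 = 3.571 rad/s.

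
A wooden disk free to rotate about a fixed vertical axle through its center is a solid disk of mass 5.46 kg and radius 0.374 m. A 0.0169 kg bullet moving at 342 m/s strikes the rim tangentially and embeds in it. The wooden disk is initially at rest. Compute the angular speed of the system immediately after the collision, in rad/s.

|ω_f| ≈ 5.63 rad/s

The axle reaction passes through the axle and exerts no torque about it; angular momentum about the axle is conserved through the impact.
I_p = ½(5.46)(0.374)² = 0.3819 kg·m². Taking the sense of the bullet's angular momentum as positive, L_{bullet} = m v R = (0.0169)(342)(0.374) = 2.162 kg·m²/s.
L_i = 0 + 2.162 = 2.162 kg·m²/s.
After sticking, I_f = I_p + m R² = 0.3819 + (0.0169)(0.374)² = 0.3842 kg·m².
ω_f = L_i / I_f = 2.162 / 0.3842 = 5.626 rad/s.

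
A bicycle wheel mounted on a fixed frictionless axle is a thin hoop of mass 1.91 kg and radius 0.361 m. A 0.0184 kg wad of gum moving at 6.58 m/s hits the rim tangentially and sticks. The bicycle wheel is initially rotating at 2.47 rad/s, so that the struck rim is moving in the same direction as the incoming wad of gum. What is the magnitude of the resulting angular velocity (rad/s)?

The axle reaction passes through the axle and exerts no torque about it; angular momentum about the axle is conserved through the impact.
I_p = (1.91)(0.361)² = 0.2489 kg·m². Taking the sense of the wad of gum's angular momentum as positive, L_{wad} = m v R = (0.0184)(6.58)(0.361) = 0.04371 kg·m²/s.
L_i = +I_p ω_p + m v R = +(0.2489)(2.47) + 0.04371 = 0.6585 kg·m²/s.
After sticking, I_f = I_p + m R² = 0.2489 + (0.0184)(0.361)² = 0.2513 kg·m².
ω_f = L_i / I_f = 0.6585 / 0.2513 = 2.620 rad/s.

|ω_f| ≈ 2.62 rad/s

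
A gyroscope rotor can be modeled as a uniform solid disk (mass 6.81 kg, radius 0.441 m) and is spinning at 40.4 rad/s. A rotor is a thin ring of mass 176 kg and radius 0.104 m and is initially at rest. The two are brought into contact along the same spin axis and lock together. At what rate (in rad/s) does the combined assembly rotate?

|ω_f| ≈ 10.4 rad/s

No external torque acts about the common axis, so total angular momentum is conserved.
Moments of inertia: I_A = ½(6.81)(0.441)² = 0.6622 kg·m²; I_B = (176)(0.104)² = 1.904 kg·m².
Taking A's sense as positive: L = (0.6622)(40.4) = 26.75 kg·m²·rad/s.
Combined I = 0.6622 + 1.904 = 2.566 kg·m².
ω_f = L / I = 26.75 / 2.566 = 10.43 rad/s.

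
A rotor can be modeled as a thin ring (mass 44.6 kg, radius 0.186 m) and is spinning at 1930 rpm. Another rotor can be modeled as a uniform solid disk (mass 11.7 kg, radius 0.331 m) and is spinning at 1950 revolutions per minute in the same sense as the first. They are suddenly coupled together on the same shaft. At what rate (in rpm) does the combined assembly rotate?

|ω_f| ≈ 1940 rpm

The coupling torques are internal; angular momentum about the shared axis is conserved.
Moments of inertia: I_A = (44.6)(0.186)² = 1.543 kg·m²; I_B = ½(11.7)(0.331)² = 0.6409 kg·m².
Taking A's sense as positive: L = (1.543)(1930) + (0.6409)(1950) = 4228 kg·m²·rpm.
Combined I = 1.543 + 0.6409 = 2.184 kg·m².
ω_f = L / I = 4228 / 2.184 = 1936 rpm.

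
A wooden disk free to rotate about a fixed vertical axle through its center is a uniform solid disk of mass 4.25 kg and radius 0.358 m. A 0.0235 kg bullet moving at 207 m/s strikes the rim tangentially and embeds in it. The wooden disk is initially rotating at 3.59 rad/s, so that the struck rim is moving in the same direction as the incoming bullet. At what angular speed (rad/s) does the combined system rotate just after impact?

|ω_f| ≈ 9.88 rad/s

About the axle the impulsive forces during the collision are internal, so angular momentum about that axis is conserved.
I_p = ½(4.25)(0.358)² = 0.2723 kg·m². Taking the sense of the bullet's angular momentum as positive, L_{bullet} = m v R = (0.0235)(207)(0.358) = 1.741 kg·m²/s.
L_i = +I_p ω_p + m v R = +(0.2723)(3.59) + 1.741 = 2.719 kg·m²/s.
After sticking, I_f = I_p + m R² = 0.2723 + (0.0235)(0.358)² = 0.2754 kg·m².
ω_f = L_i / I_f = 2.719 / 0.2754 = 9.875 rad/s.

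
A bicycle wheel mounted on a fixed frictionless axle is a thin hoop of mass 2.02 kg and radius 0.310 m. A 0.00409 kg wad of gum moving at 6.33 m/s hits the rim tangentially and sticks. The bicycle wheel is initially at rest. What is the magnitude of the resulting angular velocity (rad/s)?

|ω_f| ≈ 0.0413 rad/s

The axle reaction passes through the axle and exerts no torque about it; angular momentum about the axle is conserved through the impact.
I_p = (2.02)(0.310)² = 0.1941 kg·m². Taking the sense of the wad of gum's angular momentum as positive, L_{wad} = m v R = (0.00409)(6.33)(0.310) = 0.008026 kg·m²/s.
L_i = 0 + 0.008026 = 0.008026 kg·m²/s.
After sticking, I_f = I_p + m R² = 0.1941 + (0.00409)(0.310)² = 0.1945 kg·m².
ω_f = L_i / I_f = 0.008026 / 0.1945 = 0.04126 rad/s.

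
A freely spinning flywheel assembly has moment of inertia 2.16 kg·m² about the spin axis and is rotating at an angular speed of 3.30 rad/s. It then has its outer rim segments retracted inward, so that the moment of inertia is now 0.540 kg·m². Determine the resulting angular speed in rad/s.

ω₂ ≈ 13.2 rad/s

Angular momentum about the spin axis is conserved since the torque about it is zero.
ω₂ = I₁ω₁ / I₂ = (2.160)(3.30 rad/s) / (0.5400) = 13.20 rad/s.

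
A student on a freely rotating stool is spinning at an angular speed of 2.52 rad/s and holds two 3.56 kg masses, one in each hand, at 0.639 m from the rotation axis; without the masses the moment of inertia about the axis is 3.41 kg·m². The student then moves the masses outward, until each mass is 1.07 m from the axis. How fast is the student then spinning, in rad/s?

Angular momentum about the spin axis is conserved since the torque about it is zero.
I₁ = 3.41 + 2(3.56)(0.639)² = 6.317 kg·m²; I₂ = 3.41 + 2(3.56)(1.07)² = 11.56 kg·m².
ω₂ = I₁ω₁ / I₂ = (6.317)(2.52 rad/s) / (11.56) = 1.377 rad/s.

ω₂ ≈ 1.38 rad/s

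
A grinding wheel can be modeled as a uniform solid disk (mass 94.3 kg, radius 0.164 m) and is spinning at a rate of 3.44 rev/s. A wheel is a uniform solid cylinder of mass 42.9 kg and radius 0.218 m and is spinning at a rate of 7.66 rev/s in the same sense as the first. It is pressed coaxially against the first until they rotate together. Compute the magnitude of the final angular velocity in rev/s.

|ω_f| ≈ 5.32 rev/s

The coupling torques are internal; angular momentum about the shared axis is conserved.
Moments of inertia: I_A = ½(94.3)(0.164)² = 1.268 kg·m²; I_B = ½(42.9)(0.218)² = 1.019 kg·m².
Taking A's sense as positive: L = (1.268)(3.44) + (1.019)(7.66) = 12.17 kg·m²·rev/s.
Combined I = 1.268 + 1.019 = 2.288 kg·m².
ω_f = L / I = 12.17 / 2.288 = 5.321 rev/s.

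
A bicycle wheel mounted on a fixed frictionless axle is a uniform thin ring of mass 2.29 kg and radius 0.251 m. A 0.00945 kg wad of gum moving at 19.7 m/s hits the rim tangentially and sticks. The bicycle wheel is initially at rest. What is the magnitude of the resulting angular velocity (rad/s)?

The axle reaction passes through the axle and exerts no torque about it; angular momentum about the axle is conserved through the impact.
I_p = (2.29)(0.251)² = 0.1443 kg·m². Taking the sense of the wad of gum's angular momentum as positive, L_{wad} = m v R = (0.00945)(19.7)(0.251) = 0.04673 kg·m²/s.
L_i = 0 + 0.04673 = 0.04673 kg·m²/s.
After sticking, I_f = I_p + m R² = 0.1443 + (0.00945)(0.251)² = 0.1449 kg·m².
ω_f = L_i / I_f = 0.04673 / 0.1449 = 0.3226 rad/s.

|ω_f| ≈ 0.323 rad/s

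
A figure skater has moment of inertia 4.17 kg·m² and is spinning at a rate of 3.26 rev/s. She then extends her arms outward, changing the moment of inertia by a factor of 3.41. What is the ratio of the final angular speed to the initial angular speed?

No external torque acts about the spin axis, so angular momentum is conserved.
I₂ = 3.41 × 4.17 = 14.22 kg·m².
ω₂/ω₁ = I₁/I₂ = 4.170 / 14.22 = 0.2933.

ω₂/ω₁ ≈ 0.293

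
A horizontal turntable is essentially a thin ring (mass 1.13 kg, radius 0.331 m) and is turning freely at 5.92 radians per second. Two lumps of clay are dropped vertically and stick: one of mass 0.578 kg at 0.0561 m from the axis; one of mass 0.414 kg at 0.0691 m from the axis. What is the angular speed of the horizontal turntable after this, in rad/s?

ω_f ≈ 5.74 rad/s

No external torque acts about the axis; L_before = L_after.
I_p = (1.13)(0.331)² = 0.1238 kg·m².
Added inertia Σmr² = (0.578)(0.0561)² + (0.414)(0.0691)² = 0.003796 kg·m²; I_f = 0.1238 + 0.003796 = 0.1276 kg·m².
ω_f = I_p ω_i / I_f = (0.1238)(5.92) / 0.1276 = 5.744 rad/s.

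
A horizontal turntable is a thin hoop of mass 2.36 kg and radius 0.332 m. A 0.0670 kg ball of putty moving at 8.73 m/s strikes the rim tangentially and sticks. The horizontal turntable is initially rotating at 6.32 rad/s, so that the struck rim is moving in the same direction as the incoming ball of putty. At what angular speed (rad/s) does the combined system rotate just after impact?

About the axle the impulsive forces during the collision are internal, so angular momentum about that axis is conserved.
I_p = (2.36)(0.332)² = 0.2601 kg·m². Taking the sense of the ball of putty's angular momentum as positive, L_{ball} = m v R = (0.0670)(8.73)(0.332) = 0.1942 kg·m²/s.
L_i = +I_p ω_p + m v R = +(0.2601)(6.32) + 0.1942 = 1.838 kg·m²/s.
After sticking, I_f = I_p + m R² = 0.2601 + (0.0670)(0.332)² = 0.2675 kg·m².
ω_f = L_i / I_f = 1.838 / 0.2675 = 6.871 rad/s.

|ω_f| ≈ 6.87 rad/s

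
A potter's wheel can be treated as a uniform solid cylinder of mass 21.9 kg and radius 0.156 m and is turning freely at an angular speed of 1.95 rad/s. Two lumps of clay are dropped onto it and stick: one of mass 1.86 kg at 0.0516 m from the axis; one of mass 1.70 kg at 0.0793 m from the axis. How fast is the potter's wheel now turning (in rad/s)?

ω_f ≈ 1.84 rad/s

The added mass arrives with no angular momentum about the axis, and any external torque about the axis is negligible, so the system's angular momentum is conserved.
I_p = ½(21.9)(0.156)² = 0.2665 kg·m².
Added inertia Σmr² = (1.86)(0.0516)² + (1.70)(0.0793)² = 0.01564 kg·m²; I_f = 0.2665 + 0.01564 = 0.2821 kg·m².
ω_f = I_p ω_i / I_f = (0.2665)(1.95) / 0.2821 = 1.842 rad/s.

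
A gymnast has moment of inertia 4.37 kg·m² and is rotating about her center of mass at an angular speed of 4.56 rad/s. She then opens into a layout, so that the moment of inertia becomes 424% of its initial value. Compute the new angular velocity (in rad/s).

With no external torque about the axis, L is conserved: I₁ω₁ = I₂ω₂.
I₂ = 4.24 × 4.37 = 18.53 kg·m².
ω₂ = I₁ω₁ / I₂ = (4.370)(4.56 rad/s) / (18.53) = 1.075 rad/s.

ω₂ ≈ 1.08 rad/s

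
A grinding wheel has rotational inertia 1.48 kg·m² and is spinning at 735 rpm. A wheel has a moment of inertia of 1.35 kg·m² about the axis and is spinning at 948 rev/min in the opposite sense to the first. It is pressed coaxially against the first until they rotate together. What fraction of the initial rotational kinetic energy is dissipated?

The coupling torques are internal; angular momentum about the shared axis is conserved.
Taking A's sense as positive: L = (1.480)(735) − (1.350)(948) = -192.0 kg·m²·rpm.
Combined I = 1.480 + 1.350 = 2.830 kg·m².
ω_f = L / I = -192.0 / 2.830 = -67.84 rpm.
KE_i = ½ΣIω² = 11040 J; KE_f = ½(2.830)(7.105)² = 71.42 J.
Fraction dissipated = (KE_i − KE_f)/KE_i = 0.9935.

fraction ≈ 0.994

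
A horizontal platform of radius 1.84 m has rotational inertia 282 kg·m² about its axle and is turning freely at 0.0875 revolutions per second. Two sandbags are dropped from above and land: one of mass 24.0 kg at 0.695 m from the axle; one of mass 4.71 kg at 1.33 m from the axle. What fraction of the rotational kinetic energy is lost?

The added mass arrives with no angular momentum about the axle, and any external torque about the axle is negligible, so the system's angular momentum is conserved.
Added inertia Σmr² = (24.0)(0.695)² + (4.71)(1.33)² = 19.92 kg·m²; I_f = 282.0 + 19.92 = 301.9 kg·m².
ω_f = I_p ω_i / I_f = (282.0)(0.0875) / 301.9 = 0.08173 rev/s.
KE_i = ½(282.0)(0.5498 rad/s)² = 42.62 J; KE_f = ½(301.9)(0.5135)² = 39.81 J.
Fraction lost = 0.06599.

fraction ≈ 0.0660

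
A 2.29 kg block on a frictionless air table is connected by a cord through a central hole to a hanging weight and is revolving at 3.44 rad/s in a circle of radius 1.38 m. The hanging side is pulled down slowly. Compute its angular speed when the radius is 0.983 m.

The constraining force is radial, so m r² ω about the center is conserved.
ω₂ = ω₁ (r₁/r₂)² = (3.44)(1.38/0.983)² = 6.780 rad/s.

ω₂ ≈ 6.78 rad/s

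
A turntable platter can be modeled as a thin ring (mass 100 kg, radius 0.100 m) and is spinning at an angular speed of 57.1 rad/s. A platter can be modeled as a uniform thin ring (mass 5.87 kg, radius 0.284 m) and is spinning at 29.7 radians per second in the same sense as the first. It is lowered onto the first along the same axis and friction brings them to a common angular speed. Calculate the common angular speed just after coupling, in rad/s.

The coupling torques are internal; angular momentum about the shared axis is conserved.
Moments of inertia: I_A = (100)(0.100)² = 1.000 kg·m²; I_B = (5.87)(0.284)² = 0.4735 kg·m².
Taking A's sense as positive: L = (1.000)(57.1) + (0.4735)(29.7) = 71.16 kg·m²·rad/s.
Combined I = 1.000 + 0.4735 = 1.473 kg·m².
ω_f = L / I = 71.16 / 1.473 = 48.30 rad/s.

|ω_f| ≈ 48.3 rad/s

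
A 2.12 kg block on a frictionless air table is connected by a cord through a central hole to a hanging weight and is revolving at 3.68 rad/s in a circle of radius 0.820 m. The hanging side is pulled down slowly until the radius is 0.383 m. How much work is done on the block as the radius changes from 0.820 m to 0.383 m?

W ≈ 34.6 J

The constraining force is radial, so m r² ω about the center is conserved.
ω₂ = ω₁ (r₁/r₂)² = (3.68)(0.820/0.383)² = 16.87 rad/s.
W = ΔKE = ½m(v₂² − v₁²) = 34.59 J.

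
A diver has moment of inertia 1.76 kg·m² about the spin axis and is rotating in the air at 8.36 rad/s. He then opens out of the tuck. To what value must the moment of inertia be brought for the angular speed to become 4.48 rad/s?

I₂ ≈ 3.28 kg·m²

With no external torque about the axis, L is conserved: I₁ω₁ = I₂ω₂.
I₂ = I₁ω₁ / ω₂ = (1.76)(8.36) / (4.48) = 3.284 kg·m².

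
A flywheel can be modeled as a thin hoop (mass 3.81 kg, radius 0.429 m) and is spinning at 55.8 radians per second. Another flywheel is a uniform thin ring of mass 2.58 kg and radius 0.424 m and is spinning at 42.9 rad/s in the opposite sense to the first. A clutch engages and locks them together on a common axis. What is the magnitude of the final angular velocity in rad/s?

|ω_f| ≈ 16.5 rad/s

No external torque acts about the common axis, so total angular momentum is conserved.
Moments of inertia: I_A = (3.81)(0.429)² = 0.7012 kg·m²; I_B = (2.58)(0.424)² = 0.4638 kg·m².
Taking A's sense as positive: L = (0.7012)(55.8) − (0.4638)(42.9) = 19.23 kg·m²·rad/s.
Combined I = 0.7012 + 0.4638 = 1.165 kg·m².
ω_f = L / I = 19.23 / 1.165 = 16.51 rad/s.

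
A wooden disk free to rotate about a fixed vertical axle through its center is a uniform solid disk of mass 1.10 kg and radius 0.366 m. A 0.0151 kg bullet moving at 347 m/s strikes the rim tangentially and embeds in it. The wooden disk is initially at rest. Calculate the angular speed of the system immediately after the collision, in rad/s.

|ω_f| ≈ 25.3 rad/s

About the axle the impulsive forces during the collision are internal, so angular momentum about that axis is conserved.
I_p = ½(1.10)(0.366)² = 0.07368 kg·m². Taking the sense of the bullet's angular momentum as positive, L_{bullet} = m v R = (0.0151)(347)(0.366) = 1.918 kg·m²/s.
L_i = 0 + 1.918 = 1.918 kg·m²/s.
After sticking, I_f = I_p + m R² = 0.07368 + (0.0151)(0.366)² = 0.07570 kg·m².
ω_f = L_i / I_f = 1.918 / 0.07570 = 25.33 rad/s.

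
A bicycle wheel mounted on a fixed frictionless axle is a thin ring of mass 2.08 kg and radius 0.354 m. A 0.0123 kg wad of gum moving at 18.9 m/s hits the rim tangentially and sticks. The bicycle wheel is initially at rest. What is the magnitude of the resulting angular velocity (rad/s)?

|ω_f| ≈ 0.314 rad/s

The axle reaction passes through the axle and exerts no torque about it; angular momentum about the axle is conserved through the impact.
I_p = (2.08)(0.354)² = 0.2607 kg·m². Taking the sense of the wad of gum's angular momentum as positive, L_{wad} = m v R = (0.0123)(18.9)(0.354) = 0.08229 kg·m²/s.
L_i = 0 + 0.08229 = 0.08229 kg·m²/s.
After sticking, I_f = I_p + m R² = 0.2607 + (0.0123)(0.354)² = 0.2622 kg·m².
ω_f = L_i / I_f = 0.08229 / 0.2622 = 0.3139 rad/s.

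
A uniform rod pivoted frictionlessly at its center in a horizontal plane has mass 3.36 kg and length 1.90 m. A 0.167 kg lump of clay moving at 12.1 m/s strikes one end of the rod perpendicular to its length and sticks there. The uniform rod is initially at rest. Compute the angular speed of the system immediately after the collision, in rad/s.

About the pivot the impulsive forces during the collision are internal, so angular momentum about that axis is conserved.
I_p = (1/12)(3.36)(1.90)² = 1.011 kg·m². Taking the sense of the lump of clay's angular momentum as positive, L_{lump} = m v R = (0.167)(12.1)(1.90/2) = 1.920 kg·m²/s.
L_i = 0 + 1.920 = 1.920 kg·m²/s.
After sticking, I_f = I_p + m R² = 1.011 + (0.167)(1.90/2)² = 1.162 kg·m².
ω_f = L_i / I_f = 1.920 / 1.162 = 1.653 rad/s.

|ω_f| ≈ 1.65 rad/s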